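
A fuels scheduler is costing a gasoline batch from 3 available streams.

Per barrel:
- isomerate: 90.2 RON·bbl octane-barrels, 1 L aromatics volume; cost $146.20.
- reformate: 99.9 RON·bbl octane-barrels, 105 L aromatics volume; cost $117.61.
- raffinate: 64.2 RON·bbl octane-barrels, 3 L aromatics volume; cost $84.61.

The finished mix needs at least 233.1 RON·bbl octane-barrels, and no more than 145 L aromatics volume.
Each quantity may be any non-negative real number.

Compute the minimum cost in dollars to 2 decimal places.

$288.43

Let x1 = barrels of isomerate, x2 = barrels of reformate, x3 = barrels of raffinate.
Minimize 146.2x1 + 117.61x2 + 84.61x3 with:
  90.2x1 + 99.9x2 + 64.2x3 ≥ 233.1   (octane-barrels)
  1x1 + 105x2 + 3x3 ≤ 145   (aromatics volume)
  x1, x2, x3 ≥ 0.
At the optimum only reformate, raffinate are positive (isomerate = 0). Binding constraints: octane-barrels and aromatics volume.
That vertex is x2 = 1.33664, x3 = 1.55093.
Total cost: 117.61·1.33664 + 84.61·1.55093 = 288.4264.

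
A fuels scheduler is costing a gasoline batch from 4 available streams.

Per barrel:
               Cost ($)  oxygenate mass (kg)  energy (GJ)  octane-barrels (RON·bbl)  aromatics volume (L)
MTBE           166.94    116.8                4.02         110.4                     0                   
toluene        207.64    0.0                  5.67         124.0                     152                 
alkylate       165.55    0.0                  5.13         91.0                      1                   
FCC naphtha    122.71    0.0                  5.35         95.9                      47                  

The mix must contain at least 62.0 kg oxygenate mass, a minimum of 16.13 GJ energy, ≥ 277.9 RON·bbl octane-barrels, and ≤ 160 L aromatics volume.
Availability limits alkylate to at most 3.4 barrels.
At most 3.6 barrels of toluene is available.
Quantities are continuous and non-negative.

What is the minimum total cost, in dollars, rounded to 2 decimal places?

$409.64

Set it up as a linear program. Let x1 = barrels of MTBE, x2 = barrels of toluene, x3 = barrels of alkylate, x4 = barrels of FCC naphtha.
Minimise 166.94x1 + 207.64x2 + 165.55x3 + 122.71x4 with:
  116.8x1 ≥ 62   (oxygenate mass)
  4.02x1 + 5.67x2 + 5.13x3 + 5.35x4 ≥ 16.13   (energy)
  110.4x1 + 124x2 + 91x3 + 95.9x4 ≥ 277.9   (octane-barrels)
  152x2 + 1x3 + 47x4 ≤ 160   (aromatics volume)
  x3 ≤ 3.4
  x2 ≤ 3.6
  x1, x2, x3, x4 ≥ 0.
The cheapest feasible vertex uses only MTBE, FCC naphtha; toluene, alkylate are not used. The oxygenate mass and energy requirements are met with equality.
Solving gives x1 = 0.53082, x4 = 2.6161.
Objective = 166.94·0.53082 + 122.71·2.6161 = 409.6367.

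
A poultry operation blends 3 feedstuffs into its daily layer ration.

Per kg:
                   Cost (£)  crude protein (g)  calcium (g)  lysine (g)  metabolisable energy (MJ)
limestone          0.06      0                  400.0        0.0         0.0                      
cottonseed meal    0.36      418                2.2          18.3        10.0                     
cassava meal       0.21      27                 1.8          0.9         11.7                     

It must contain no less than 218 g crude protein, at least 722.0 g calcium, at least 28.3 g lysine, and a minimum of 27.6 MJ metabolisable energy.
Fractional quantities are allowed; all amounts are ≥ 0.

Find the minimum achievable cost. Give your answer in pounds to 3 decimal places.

Let x1 = kg of limestone, x2 = kg of cottonseed meal, x3 = kg of cassava meal.
Minimize 0.06x1 + 0.36x2 + 0.21x3 s.t.:
  418x2 + 27x3 ≥ 218   (crude protein)
  400x1 + 2.2x2 + 1.8x3 ≥ 722   (calcium)
  18.3x2 + 0.9x3 ≥ 28.3   (lysine)
  10x2 + 11.7x3 ≥ 27.6   (metabolisable energy)
  x1, x2, x3 ≥ 0.
All 3 inputs are positive at the optimum. There the calcium, lysine, metabolisable energy constraints are tight.
That vertex is x1 = 1.792, x2 = 1.493, x3 = 1.083.
Cost = 0.06·1.792 + 0.36·1.493 + 0.21·1.083 = 0.87243.

£0.872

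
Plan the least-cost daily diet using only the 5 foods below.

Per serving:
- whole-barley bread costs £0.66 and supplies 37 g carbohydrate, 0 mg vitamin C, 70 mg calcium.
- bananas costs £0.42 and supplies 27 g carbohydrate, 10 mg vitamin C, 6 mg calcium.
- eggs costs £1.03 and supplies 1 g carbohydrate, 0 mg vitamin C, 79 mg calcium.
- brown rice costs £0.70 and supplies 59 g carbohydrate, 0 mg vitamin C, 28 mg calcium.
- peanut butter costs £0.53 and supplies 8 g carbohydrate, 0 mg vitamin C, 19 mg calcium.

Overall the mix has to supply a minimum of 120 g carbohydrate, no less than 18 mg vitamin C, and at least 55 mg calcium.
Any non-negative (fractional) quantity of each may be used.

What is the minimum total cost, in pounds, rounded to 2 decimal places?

£1.65

This is a linear program. Let x1 = servings of whole-barley bread, x2 = servings of bananas, x3 = servings of eggs, x4 = servings of brown rice, x5 = servings of peanut butter.
Minimise 0.66x1 + 0.42x2 + 1.03x3 + 0.7x4 + 0.53x5 with:
  37x1 + 27x2 + 1x3 + 59x4 + 8x5 ≥ 120   (carbohydrate)
  10x2 ≥ 18   (vitamin C)
  70x1 + 6x2 + 79x3 + 28x4 + 19x5 ≥ 55   (calcium)
  x1, x2, x3, x4, x5 ≥ 0.
The cheapest feasible vertex uses only whole-barley bread, bananas, brown rice; eggs, peanut butter are not used. Binding constraints: carbohydrate, vitamin C, calcium.
Solving gives x1 = 0.1967, x2 = 1.8, x4 = 1.087.
Objective = 0.66·0.1967 + 0.42·1.8 + 0.7·1.087 = 1.6467.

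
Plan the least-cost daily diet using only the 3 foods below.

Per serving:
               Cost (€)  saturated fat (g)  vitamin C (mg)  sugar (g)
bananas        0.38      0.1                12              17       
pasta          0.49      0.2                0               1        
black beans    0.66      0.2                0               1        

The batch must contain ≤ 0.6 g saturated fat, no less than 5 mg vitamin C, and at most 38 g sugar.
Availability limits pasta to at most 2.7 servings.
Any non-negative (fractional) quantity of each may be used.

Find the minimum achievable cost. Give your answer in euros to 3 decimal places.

€0.158

Let x1 = servings of bananas, x2 = servings of pasta, x3 = servings of black beans.
Minimise 0.38x1 + 0.49x2 + 0.66x3 with:
  0.1x1 + 0.2x2 + 0.2x3 ≤ 0.6   (saturated fat)
  12x1 ≥ 5   (vitamin C)
  17x1 + 1x2 + 1x3 ≤ 38   (sugar)
  x2 ≤ 2.7
  x1, x2, x3 ≥ 0.
The optimal basis is {bananas}; pasta, black beans drop out. There the vitamin C constraint is tight.
So bananas = 0.4167 servings.
Total cost: 0.38·0.4167 = 0.15835.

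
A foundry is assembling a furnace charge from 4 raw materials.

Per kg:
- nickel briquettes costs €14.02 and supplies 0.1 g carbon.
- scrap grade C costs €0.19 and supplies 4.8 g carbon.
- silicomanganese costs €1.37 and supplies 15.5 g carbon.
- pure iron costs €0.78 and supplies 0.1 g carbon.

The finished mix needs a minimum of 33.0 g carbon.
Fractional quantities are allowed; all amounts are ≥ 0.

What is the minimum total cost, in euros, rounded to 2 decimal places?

Treat it as an LP. Let x1 = kg of nickel briquettes, x2 = kg of scrap grade C, x3 = kg of silicomanganese, x4 = kg of pure iron.
Minimize 14.02x1 + 0.19x2 + 1.37x3 + 0.78x4 s.t.:
  0.1x1 + 4.8x2 + 15.5x3 + 0.1x4 ≥ 33   (carbon)
  x1, x2, x3, x4 ≥ 0.
The cheapest feasible vertex uses only scrap grade C; nickel briquettes, silicomanganese, pure iron are not used. Binding constraint: carbon.
So scrap grade C = 6.875 kg.
Hence cost = 0.19·6.875 = €1.3063.

€1.31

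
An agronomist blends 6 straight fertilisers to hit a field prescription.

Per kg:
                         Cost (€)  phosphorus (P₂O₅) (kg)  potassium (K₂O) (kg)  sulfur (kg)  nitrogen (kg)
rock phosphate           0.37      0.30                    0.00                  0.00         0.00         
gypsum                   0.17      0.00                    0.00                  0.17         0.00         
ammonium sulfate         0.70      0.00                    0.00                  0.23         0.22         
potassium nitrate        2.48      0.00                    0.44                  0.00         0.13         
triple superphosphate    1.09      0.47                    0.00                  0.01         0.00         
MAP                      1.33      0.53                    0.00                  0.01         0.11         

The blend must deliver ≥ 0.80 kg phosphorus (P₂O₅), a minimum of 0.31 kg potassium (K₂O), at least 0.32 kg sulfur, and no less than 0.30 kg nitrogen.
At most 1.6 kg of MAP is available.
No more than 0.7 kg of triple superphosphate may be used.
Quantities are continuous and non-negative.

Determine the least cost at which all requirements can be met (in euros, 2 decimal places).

Let x1 = kg of rock phosphate, x2 = kg of gypsum, x3 = kg of ammonium sulfate, x4 = kg of potassium nitrate, x5 = kg of triple superphosphate, x6 = kg of MAP.
Minimise 0.37x1 + 0.17x2 + 0.7x3 + 2.48x4 + 1.09x5 + 1.33x6 with:
  0.3x1 + 0.47x5 + 0.53x6 ≥ 0.8   (phosphorus (P₂O₅))
  0.44x4 ≥ 0.31   (potassium (K₂O))
  0.17x2 + 0.23x3 + 0.01x5 + 0.01x6 ≥ 0.32   (sulfur)
  0.22x3 + 0.13x4 + 0.11x6 ≥ 0.3   (nitrogen)
  x6 ≤ 1.6
  x5 ≤ 0.7
  x1, x2, x3, x4, x5, x6 ≥ 0.
The cheapest feasible vertex uses only rock phosphate, gypsum, ammonium sulfate, potassium nitrate; triple superphosphate, MAP are not used. The phosphorus (P₂O₅), potassium (K₂O), sulfur, nitrogen requirements are met with equality.
Optimal quantities: rock phosphate = 2.667 kg, gypsum = 0.6007 kg, ammonium sulfate = 0.9473 kg, potassium nitrate = 0.7045 kg.
Total cost: 0.37·2.667 + 0.17·0.6007 + 0.7·0.9473 + 2.48·0.7045 = 3.4992.

€3.50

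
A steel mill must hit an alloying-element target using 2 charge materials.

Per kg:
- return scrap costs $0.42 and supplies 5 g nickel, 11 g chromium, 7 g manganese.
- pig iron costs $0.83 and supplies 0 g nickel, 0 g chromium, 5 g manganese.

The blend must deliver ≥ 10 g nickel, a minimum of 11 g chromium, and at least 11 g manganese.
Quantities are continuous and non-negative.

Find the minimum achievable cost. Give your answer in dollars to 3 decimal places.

$0.840

Let x1 = kg of return scrap, x2 = kg of pig iron.
min 0.42x1 + 0.83x2 subject to:
  5x1 ≥ 10   (nickel)
  11x1 ≥ 11   (chromium)
  7x1 + 5x2 ≥ 11   (manganese)
  x1, x2 ≥ 0.
At the optimum only return scrap is positive (pig iron = 0). Binding constraint: nickel.
So return scrap = 2 kg.
Total cost: 0.42·2 = 0.84000.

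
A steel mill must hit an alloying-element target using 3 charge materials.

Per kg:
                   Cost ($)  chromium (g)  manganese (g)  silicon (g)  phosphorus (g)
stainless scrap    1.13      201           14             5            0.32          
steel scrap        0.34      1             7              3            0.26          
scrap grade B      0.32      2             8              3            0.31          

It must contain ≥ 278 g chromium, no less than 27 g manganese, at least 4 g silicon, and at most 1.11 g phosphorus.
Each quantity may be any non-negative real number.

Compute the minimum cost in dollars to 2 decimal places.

$1.86

This is a linear program. Let x1 = kg of stainless scrap, x2 = kg of steel scrap, x3 = kg of scrap grade B.
Minimise 1.13x1 + 0.34x2 + 0.32x3 s.t.:
  201x1 + 1x2 + 2x3 ≥ 278   (chromium)
  14x1 + 7x2 + 8x3 ≥ 27   (manganese)
  5x1 + 3x2 + 3x3 ≥ 4   (silicon)
  0.32x1 + 0.26x2 + 0.31x3 ≤ 1.11   (phosphorus)
  x1, x2, x3 ≥ 0.
At the optimum only stainless scrap, scrap grade B are positive (steel scrap = 0). The chromium and manganese requirements are met with equality.
So stainless scrap = 1.373 kg, scrap grade B = 0.9715 kg.
Hence cost = 1.13·1.373 + 0.32·0.9715 = $1.8624.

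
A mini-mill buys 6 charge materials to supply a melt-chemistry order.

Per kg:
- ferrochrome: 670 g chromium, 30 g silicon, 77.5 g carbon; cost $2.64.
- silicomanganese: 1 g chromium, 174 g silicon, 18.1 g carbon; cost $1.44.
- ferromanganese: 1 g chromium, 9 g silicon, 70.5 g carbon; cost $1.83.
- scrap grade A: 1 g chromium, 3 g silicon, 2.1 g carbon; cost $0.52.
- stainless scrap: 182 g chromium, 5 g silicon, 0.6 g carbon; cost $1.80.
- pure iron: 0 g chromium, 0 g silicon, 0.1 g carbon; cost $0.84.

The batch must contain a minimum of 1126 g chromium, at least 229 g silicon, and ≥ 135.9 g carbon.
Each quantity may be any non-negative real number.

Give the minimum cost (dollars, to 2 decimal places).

This is a linear program. Let x1 = kg of ferrochrome, x2 = kg of silicomanganese, x3 = kg of ferromanganese, x4 = kg of scrap grade A, x5 = kg of stainless scrap, x6 = kg of pure iron.
min 2.64x1 + 1.44x2 + 1.83x3 + 0.52x4 + 1.8x5 + 0.84x6 subject to:
  670x1 + 1x2 + 1x3 + 1x4 + 182x5 ≥ 1126   (chromium)
  30x1 + 174x2 + 9x3 + 3x4 + 5x5 ≥ 229   (silicon)
  77.5x1 + 18.1x2 + 70.5x3 + 2.1x4 + 0.6x5 + 0.1x6 ≥ 135.9   (carbon)
  x1, x2, x3, x4, x5, x6 ≥ 0.
The optimal basis is {ferrochrome, silicomanganese}; ferromanganese, scrap grade A, stainless scrap, pure iron drop out. There the chromium and silicon constraints are tight.
Optimal quantities: ferrochrome = 1.679 kg, silicomanganese = 1.027 kg.
Total cost: 2.64·1.679 + 1.44·1.027 = 5.9114.

$5.91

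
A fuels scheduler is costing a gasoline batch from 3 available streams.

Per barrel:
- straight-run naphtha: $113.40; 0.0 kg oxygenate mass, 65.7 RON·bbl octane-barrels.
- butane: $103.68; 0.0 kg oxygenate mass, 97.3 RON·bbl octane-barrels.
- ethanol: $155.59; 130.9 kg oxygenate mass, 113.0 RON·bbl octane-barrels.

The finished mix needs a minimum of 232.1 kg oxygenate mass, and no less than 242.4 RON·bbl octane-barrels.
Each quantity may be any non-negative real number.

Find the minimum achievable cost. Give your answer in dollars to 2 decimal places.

Let x1 = barrels of straight-run naphtha, x2 = barrels of butane, x3 = barrels of ethanol.
Minimise 113.4x1 + 103.68x2 + 155.59x3 s.t.:
  130.9x3 ≥ 232.1   (oxygenate mass)
  65.7x1 + 97.3x2 + 113x3 ≥ 242.4   (octane-barrels)
  x1, x2, x3 ≥ 0.
The minimum-cost mix takes nothing from straight-run naphtha — only butane, ethanol. The oxygenate mass and octane-barrels requirements are met with equality.
Optimal quantities: butane = 0.43205 barrels, ethanol = 1.7731 barrels.
Objective = 103.68·0.43205 + 155.59·1.7731 = 320.6716.

$320.67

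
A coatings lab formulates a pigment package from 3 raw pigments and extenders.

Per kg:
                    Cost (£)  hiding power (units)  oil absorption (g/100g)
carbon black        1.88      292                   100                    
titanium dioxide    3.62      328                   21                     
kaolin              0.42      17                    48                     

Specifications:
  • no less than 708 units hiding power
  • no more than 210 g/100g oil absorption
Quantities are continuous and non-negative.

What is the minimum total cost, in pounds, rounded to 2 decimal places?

£5.09

Treat it as an LP. Let x1 = kg of carbon black, x2 = kg of titanium dioxide, x3 = kg of kaolin.
Minimize 1.88x1 + 3.62x2 + 0.42x3 subject to:
  292x1 + 328x2 + 17x3 ≥ 708   (hiding power)
  100x1 + 21x2 + 48x3 ≤ 210   (oil absorption)
  x1, x2, x3 ≥ 0.
At the optimum only carbon black, titanium dioxide are positive (kaolin = 0). The hiding power and oil absorption requirements are met with equality.
Optimal quantities: carbon black = 2.025 kg, titanium dioxide = 0.3555 kg.
Cost = 1.88·2.025 + 3.62·0.3555 = 5.0939.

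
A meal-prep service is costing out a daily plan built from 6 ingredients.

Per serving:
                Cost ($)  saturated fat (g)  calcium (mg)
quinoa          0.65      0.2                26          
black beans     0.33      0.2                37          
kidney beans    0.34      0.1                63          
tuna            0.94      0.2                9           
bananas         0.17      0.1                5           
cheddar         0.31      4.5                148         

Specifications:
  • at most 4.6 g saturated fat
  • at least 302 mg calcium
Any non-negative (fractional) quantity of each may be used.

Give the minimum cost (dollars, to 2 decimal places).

$1.16

Set it up as a linear program. Let x1 = servings of quinoa, x2 = servings of black beans, x3 = servings of kidney beans, x4 = servings of tuna, x5 = servings of bananas, x6 = servings of cheddar.
Minimise 0.65x1 + 0.33x2 + 0.34x3 + 0.94x4 + 0.17x5 + 0.31x6 subject to:
  0.2x1 + 0.2x2 + 0.1x3 + 0.2x4 + 0.1x5 + 4.5x6 ≤ 4.6   (saturated fat)
  26x1 + 37x2 + 63x3 + 9x4 + 5x5 + 148x6 ≥ 302   (calcium)
  x1, x2, x3, x4, x5, x6 ≥ 0.
The cheapest feasible vertex uses only kidney beans, cheddar; quinoa, black beans, tuna, bananas are not used. The saturated fat and calcium requirements are met with equality.
Optimal quantities: kidney beans = 2.524 servings, cheddar = 0.9661 servings.
Hence cost = 0.34·2.524 + 0.31·0.9661 = $1.1577.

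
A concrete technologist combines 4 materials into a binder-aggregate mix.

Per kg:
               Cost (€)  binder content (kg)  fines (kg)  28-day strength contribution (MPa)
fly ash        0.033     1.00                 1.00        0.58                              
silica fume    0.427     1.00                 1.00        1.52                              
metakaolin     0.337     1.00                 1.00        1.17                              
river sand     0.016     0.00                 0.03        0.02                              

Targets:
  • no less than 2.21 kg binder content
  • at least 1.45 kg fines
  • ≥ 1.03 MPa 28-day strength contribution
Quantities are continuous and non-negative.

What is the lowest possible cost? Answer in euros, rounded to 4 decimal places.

Let x1 = kg of fly ash, x2 = kg of silica fume, x3 = kg of metakaolin, x4 = kg of river sand.
Minimise 0.033x1 + 0.427x2 + 0.337x3 + 0.016x4 with:
  1x1 + 1x2 + 1x3 ≥ 2.21   (binder content)
  1x1 + 1x2 + 1x3 + 0.03x4 ≥ 1.45   (fines)
  0.58x1 + 1.52x2 + 1.17x3 + 0.02x4 ≥ 1.03   (28-day strength contribution)
  x1, x2, x3, x4 ≥ 0.
The cheapest feasible vertex uses only fly ash; silica fume, metakaolin, river sand are not used. The binder content requirement is met with equality.
Optimal quantities: fly ash = 2.21 kg.
Cost = 0.033·2.21 = 0.072930.

€0.0729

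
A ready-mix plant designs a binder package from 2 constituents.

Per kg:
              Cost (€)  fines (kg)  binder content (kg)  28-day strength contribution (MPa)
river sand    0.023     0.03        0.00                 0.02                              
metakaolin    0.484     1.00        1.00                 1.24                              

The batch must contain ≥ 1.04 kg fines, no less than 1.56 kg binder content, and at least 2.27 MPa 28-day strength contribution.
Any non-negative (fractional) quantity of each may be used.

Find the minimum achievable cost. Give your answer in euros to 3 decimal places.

Let x1 = kg of river sand, x2 = kg of metakaolin.
min 0.023x1 + 0.484x2 with:
  0.03x1 + 1x2 ≥ 1.04   (fines)
  1x2 ≥ 1.56   (binder content)
  0.02x1 + 1.24x2 ≥ 2.27   (28-day strength contribution)
  x1, x2 ≥ 0.
The minimum-cost mix takes nothing from river sand — only metakaolin. Binding constraint: 28-day strength contribution.
Optimal quantities: metakaolin = 1.831 kg.
Total cost: 0.484·1.831 = 0.88620.

€0.886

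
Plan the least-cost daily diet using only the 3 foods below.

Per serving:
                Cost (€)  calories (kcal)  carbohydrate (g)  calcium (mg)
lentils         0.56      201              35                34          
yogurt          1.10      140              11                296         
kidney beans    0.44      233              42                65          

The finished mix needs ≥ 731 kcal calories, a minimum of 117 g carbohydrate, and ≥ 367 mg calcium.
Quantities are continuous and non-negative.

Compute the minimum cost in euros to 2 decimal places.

Treat it as an LP. Let x1 = servings of lentils, x2 = servings of yogurt, x3 = servings of kidney beans.
min 0.56x1 + 1.1x2 + 0.44x3 with:
  201x1 + 140x2 + 233x3 ≥ 731   (calories)
  35x1 + 11x2 + 42x3 ≥ 117   (carbohydrate)
  34x1 + 296x2 + 65x3 ≥ 367   (calcium)
  x1, x2, x3 ≥ 0.
The cheapest feasible vertex uses only yogurt, kidney beans; lentils is not used. Binding constraints: calories and calcium.
Solving gives x2 = 0.6347, x3 = 2.756.
Objective = 1.1·0.6347 + 0.44·2.756 = 1.9108.

€1.91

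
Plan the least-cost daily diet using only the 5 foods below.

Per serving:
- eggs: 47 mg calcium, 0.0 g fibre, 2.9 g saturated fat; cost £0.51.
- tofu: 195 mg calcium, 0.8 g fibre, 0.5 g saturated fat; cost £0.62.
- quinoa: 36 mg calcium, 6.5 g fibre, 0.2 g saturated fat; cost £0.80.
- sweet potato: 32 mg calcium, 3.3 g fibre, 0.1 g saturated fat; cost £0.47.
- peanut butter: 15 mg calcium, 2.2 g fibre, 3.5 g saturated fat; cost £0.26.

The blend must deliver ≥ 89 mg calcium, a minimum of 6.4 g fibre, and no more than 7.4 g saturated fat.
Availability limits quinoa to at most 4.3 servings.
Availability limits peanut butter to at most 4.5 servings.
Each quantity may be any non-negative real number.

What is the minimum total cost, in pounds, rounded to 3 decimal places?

£0.896

Let x1 = servings of eggs, x2 = servings of tofu, x3 = servings of quinoa, x4 = servings of sweet potato, x5 = servings of peanut butter.
min 0.51x1 + 0.62x2 + 0.8x3 + 0.47x4 + 0.26x5 subject to:
  47x1 + 195x2 + 36x3 + 32x4 + 15x5 ≥ 89   (calcium)
  0.8x2 + 6.5x3 + 3.3x4 + 2.2x5 ≥ 6.4   (fibre)
  2.9x1 + 0.5x2 + 0.2x3 + 0.1x4 + 3.5x5 ≤ 7.4   (saturated fat)
  x3 ≤ 4.3
  x5 ≤ 4.5
  x1, x2, x3, x4, x5 ≥ 0.
The minimum-cost mix takes nothing from eggs, sweet potato — only tofu, quinoa, peanut butter. Binding constraints: calcium, fibre, saturated fat.
That vertex is x2 = 0.2505, x3 = 0.2552, x5 = 2.064.
Cost = 0.62·0.2505 + 0.8·0.2552 + 0.26·2.064 = 0.89611.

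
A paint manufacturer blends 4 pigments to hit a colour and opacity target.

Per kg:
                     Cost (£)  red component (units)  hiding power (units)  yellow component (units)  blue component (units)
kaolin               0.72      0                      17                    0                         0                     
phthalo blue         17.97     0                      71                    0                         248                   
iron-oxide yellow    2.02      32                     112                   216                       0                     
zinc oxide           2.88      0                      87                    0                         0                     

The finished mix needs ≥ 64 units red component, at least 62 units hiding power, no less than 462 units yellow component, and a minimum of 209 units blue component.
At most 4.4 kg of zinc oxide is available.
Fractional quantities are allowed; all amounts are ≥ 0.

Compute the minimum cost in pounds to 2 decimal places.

£19.46

Treat it as an LP. Let x1 = kg of kaolin, x2 = kg of phthalo blue, x3 = kg of iron-oxide yellow, x4 = kg of zinc oxide.
Minimize 0.72x1 + 17.97x2 + 2.02x3 + 2.88x4 s.t.:
  32x3 ≥ 64   (red component)
  17x1 + 71x2 + 112x3 + 87x4 ≥ 62   (hiding power)
  216x3 ≥ 462   (yellow component)
  248x2 ≥ 209   (blue component)
  x4 ≤ 4.4
  x1, x2, x3, x4 ≥ 0.
The minimum-cost mix takes nothing from kaolin, zinc oxide — only phthalo blue, iron-oxide yellow. Binding constraints: yellow component and blue component.
So phthalo blue = 0.8427 kg, iron-oxide yellow = 2.139 kg.
Objective = 17.97·0.8427 + 2.02·2.139 = 19.4641.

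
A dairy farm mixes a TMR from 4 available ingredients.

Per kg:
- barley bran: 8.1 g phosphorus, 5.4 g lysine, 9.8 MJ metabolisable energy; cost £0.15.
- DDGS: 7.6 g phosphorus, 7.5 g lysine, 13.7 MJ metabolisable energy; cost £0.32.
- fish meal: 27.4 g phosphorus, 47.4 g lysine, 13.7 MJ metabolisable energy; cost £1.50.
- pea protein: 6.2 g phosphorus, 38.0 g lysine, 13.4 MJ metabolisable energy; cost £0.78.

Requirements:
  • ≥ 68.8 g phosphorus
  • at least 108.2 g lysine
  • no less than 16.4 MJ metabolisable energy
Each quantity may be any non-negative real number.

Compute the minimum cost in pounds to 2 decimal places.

£2.50

Set it up as a linear program. Let x1 = kg of barley bran, x2 = kg of DDGS, x3 = kg of fish meal, x4 = kg of pea protein.
min 0.15x1 + 0.32x2 + 1.5x3 + 0.78x4 subject to:
  8.1x1 + 7.6x2 + 27.4x3 + 6.2x4 ≥ 68.8   (phosphorus)
  5.4x1 + 7.5x2 + 47.4x3 + 38x4 ≥ 108.2   (lysine)
  9.8x1 + 13.7x2 + 13.7x3 + 13.4x4 ≥ 16.4   (metabolisable energy)
  x1, x2, x3, x4 ≥ 0.
The cheapest feasible vertex uses only barley bran, pea protein; DDGS, fish meal are not used. The phosphorus and lysine requirements are met with equality.
Solving gives x1 = 7.085, x4 = 1.841.
Cost = 0.15·7.085 + 0.78·1.841 = 2.4987.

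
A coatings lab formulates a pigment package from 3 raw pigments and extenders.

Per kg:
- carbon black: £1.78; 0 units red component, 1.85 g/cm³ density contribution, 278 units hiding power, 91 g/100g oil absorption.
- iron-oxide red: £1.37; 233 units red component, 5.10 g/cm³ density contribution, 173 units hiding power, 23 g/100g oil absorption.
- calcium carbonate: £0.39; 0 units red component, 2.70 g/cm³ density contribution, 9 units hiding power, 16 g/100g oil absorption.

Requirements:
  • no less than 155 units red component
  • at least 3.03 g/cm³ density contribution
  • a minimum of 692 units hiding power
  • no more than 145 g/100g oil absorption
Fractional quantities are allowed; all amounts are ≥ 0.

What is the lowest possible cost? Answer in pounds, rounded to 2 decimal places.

£5.07

Set it up as a linear program. Let x1 = kg of carbon black, x2 = kg of iron-oxide red, x3 = kg of calcium carbonate.
min 1.78x1 + 1.37x2 + 0.39x3 subject to:
  233x2 ≥ 155   (red component)
  1.85x1 + 5.1x2 + 2.7x3 ≥ 3.03   (density contribution)
  278x1 + 173x2 + 9x3 ≥ 692   (hiding power)
  91x1 + 23x2 + 16x3 ≤ 145   (oil absorption)
  x1, x2, x3 ≥ 0.
At the optimum only carbon black, iron-oxide red are positive (calcium carbonate = 0). The hiding power and oil absorption requirements are met with equality.
Solving gives x1 = 0.9807, x2 = 2.424.
Cost = 1.78·0.9807 + 1.37·2.424 = 5.0665.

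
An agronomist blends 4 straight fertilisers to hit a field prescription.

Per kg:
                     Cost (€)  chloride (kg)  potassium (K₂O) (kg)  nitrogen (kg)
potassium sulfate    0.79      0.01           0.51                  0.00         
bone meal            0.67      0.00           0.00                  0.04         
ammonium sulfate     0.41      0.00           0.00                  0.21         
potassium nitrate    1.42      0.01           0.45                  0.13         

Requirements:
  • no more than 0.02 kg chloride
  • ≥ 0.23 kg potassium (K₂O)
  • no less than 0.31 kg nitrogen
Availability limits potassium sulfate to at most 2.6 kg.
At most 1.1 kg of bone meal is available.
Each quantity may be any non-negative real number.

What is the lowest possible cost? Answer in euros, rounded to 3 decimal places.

Let x1 = kg of potassium sulfate, x2 = kg of bone meal, x3 = kg of ammonium sulfate, x4 = kg of potassium nitrate.
min 0.79x1 + 0.67x2 + 0.41x3 + 1.42x4 with:
  0.01x1 + 0.01x4 ≤ 0.02   (chloride)
  0.51x1 + 0.45x4 ≥ 0.23   (potassium (K₂O))
  0.04x2 + 0.21x3 + 0.13x4 ≥ 0.31   (nitrogen)
  x1 ≤ 2.6
  x2 ≤ 1.1
  x1, x2, x3, x4 ≥ 0.
The optimal basis is {potassium sulfate, ammonium sulfate}; bone meal, potassium nitrate drop out. There the potassium (K₂O) and nitrogen constraints are tight.
That vertex is x1 = 0.45098, x3 = 1.4762.
Hence cost = 0.79·0.45098 + 0.41·1.4762 = €0.96152.

€0.962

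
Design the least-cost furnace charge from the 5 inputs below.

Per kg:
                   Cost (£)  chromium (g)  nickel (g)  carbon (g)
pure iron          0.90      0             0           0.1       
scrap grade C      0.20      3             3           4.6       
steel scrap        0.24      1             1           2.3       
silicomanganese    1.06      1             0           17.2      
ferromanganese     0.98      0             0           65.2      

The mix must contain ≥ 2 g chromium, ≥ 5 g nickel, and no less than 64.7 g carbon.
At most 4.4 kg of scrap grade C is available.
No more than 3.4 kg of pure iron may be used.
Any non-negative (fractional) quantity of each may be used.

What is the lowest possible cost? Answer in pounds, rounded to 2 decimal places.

£1.19

Let x1 = kg of pure iron, x2 = kg of scrap grade C, x3 = kg of steel scrap, x4 = kg of silicomanganese, x5 = kg of ferromanganese.
Minimise 0.9x1 + 0.2x2 + 0.24x3 + 1.06x4 + 0.98x5 with:
  3x2 + 1x3 + 1x4 ≥ 2   (chromium)
  3x2 + 1x3 ≥ 5   (nickel)
  0.1x1 + 4.6x2 + 2.3x3 + 17.2x4 + 65.2x5 ≥ 64.7   (carbon)
  x2 ≤ 4.4
  x1 ≤ 3.4
  x1, x2, x3, x4, x5 ≥ 0.
The cheapest feasible vertex uses only scrap grade C, ferromanganese; pure iron, steel scrap, silicomanganese are not used. The nickel and carbon requirements are met with equality.
That vertex is x2 = 1.667, x5 = 0.8747.
Hence cost = 0.2·1.667 + 0.98·0.8747 = £1.1906.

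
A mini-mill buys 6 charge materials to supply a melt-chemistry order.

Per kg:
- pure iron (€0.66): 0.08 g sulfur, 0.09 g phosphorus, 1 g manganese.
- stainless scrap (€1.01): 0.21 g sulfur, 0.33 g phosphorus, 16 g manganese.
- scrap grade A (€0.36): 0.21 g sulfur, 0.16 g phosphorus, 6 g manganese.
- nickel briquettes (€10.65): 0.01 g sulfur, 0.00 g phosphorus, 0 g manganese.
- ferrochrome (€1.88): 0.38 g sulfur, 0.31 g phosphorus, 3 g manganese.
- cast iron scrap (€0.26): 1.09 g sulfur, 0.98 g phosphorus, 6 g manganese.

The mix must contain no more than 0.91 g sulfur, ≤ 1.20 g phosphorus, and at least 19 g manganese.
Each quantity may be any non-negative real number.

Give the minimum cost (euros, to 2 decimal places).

Treat it as an LP. Let x1 = kg of pure iron, x2 = kg of stainless scrap, x3 = kg of scrap grade A, x4 = kg of nickel briquettes, x5 = kg of ferrochrome, x6 = kg of cast iron scrap.
Minimise 0.66x1 + 1.01x2 + 0.36x3 + 10.65x4 + 1.88x5 + 0.26x6 s.t.:
  0.08x1 + 0.21x2 + 0.21x3 + 0.01x4 + 0.38x5 + 1.09x6 ≤ 0.91   (sulfur)
  0.09x1 + 0.33x2 + 0.16x3 + 0.31x5 + 0.98x6 ≤ 1.2   (phosphorus)
  1x1 + 16x2 + 6x3 + 3x5 + 6x6 ≥ 19   (manganese)
  x1, x2, x3, x4, x5, x6 ≥ 0.
At the optimum only scrap grade A, cast iron scrap are positive (pure iron, stainless scrap, nickel briquettes, ferrochrome = 0). The sulfur and manganese requirements are met with equality.
So scrap grade A = 2.888 kg, cast iron scrap = 0.2784 kg.
Objective = 0.36·2.888 + 0.26·0.2784 = 1.1121.

€1.11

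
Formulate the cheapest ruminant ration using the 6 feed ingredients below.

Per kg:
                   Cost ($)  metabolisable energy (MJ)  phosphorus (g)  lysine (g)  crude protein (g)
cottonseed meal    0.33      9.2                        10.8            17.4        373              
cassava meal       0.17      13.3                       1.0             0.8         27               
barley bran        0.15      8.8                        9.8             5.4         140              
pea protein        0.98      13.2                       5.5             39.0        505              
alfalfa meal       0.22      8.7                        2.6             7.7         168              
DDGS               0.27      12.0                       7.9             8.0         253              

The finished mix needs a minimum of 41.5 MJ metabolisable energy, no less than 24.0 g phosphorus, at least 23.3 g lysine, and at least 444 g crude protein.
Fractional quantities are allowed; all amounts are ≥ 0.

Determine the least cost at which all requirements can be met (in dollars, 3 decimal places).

$0.691

Treat it as an LP. Let x1 = kg of cottonseed meal, x2 = kg of cassava meal, x3 = kg of barley bran, x4 = kg of pea protein, x5 = kg of alfalfa meal, x6 = kg of DDGS.
min 0.33x1 + 0.17x2 + 0.15x3 + 0.98x4 + 0.22x5 + 0.27x6 with:
  9.2x1 + 13.3x2 + 8.8x3 + 13.2x4 + 8.7x5 + 12x6 ≥ 41.5   (metabolisable energy)
  10.8x1 + 1x2 + 9.8x3 + 5.5x4 + 2.6x5 + 7.9x6 ≥ 24   (phosphorus)
  17.4x1 + 0.8x2 + 5.4x3 + 39x4 + 7.7x5 + 8x6 ≥ 23.3   (lysine)
  373x1 + 27x2 + 140x3 + 505x4 + 168x5 + 253x6 ≥ 444   (crude protein)
  x1, x2, x3, x4, x5, x6 ≥ 0.
The minimum-cost mix takes nothing from cottonseed meal, pea protein, alfalfa meal, DDGS — only cassava meal, barley bran. The metabolisable energy and lysine requirements are met with equality.
That vertex is x2 = 0.2942, x3 = 4.271.
Cost = 0.17·0.2942 + 0.15·4.271 = 0.69066.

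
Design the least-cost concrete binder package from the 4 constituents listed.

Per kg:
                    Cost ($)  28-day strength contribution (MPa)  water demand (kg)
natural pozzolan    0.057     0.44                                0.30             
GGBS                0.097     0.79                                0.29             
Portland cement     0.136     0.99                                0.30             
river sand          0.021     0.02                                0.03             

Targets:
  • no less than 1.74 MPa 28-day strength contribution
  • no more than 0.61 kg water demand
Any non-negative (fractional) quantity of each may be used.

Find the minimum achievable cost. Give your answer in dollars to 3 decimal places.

$0.220

Let x1 = kg of natural pozzolan, x2 = kg of GGBS, x3 = kg of Portland cement, x4 = kg of river sand.
Minimize 0.057x1 + 0.097x2 + 0.136x3 + 0.021x4 s.t.:
  0.44x1 + 0.79x2 + 0.99x3 + 0.02x4 ≥ 1.74   (28-day strength contribution)
  0.3x1 + 0.29x2 + 0.3x3 + 0.03x4 ≤ 0.61   (water demand)
  x1, x2, x3, x4 ≥ 0.
The cheapest feasible vertex uses only GGBS, Portland cement; natural pozzolan, river sand are not used. There the 28-day strength contribution and water demand constraints are tight.
That vertex is x2 = 1.635, x3 = 0.4531.
Total cost: 0.097·1.635 + 0.136·0.4531 = 0.22022.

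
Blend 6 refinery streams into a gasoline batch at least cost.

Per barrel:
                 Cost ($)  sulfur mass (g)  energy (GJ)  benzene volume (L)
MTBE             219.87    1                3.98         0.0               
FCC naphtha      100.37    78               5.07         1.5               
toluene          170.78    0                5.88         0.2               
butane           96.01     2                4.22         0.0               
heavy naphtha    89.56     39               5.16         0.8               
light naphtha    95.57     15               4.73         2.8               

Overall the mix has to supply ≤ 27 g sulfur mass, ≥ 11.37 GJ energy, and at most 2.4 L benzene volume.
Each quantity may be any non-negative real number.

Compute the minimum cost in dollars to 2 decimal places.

$240.44

Let x1 = barrels of MTBE, x2 = barrels of FCC naphtha, x3 = barrels of toluene, x4 = barrels of butane, x5 = barrels of heavy naphtha, x6 = barrels of light naphtha.
Minimise 219.87x1 + 100.37x2 + 170.78x3 + 96.01x4 + 89.56x5 + 95.57x6 subject to:
  1x1 + 78x2 + 2x4 + 39x5 + 15x6 ≤ 27   (sulfur mass)
  3.98x1 + 5.07x2 + 5.88x3 + 4.22x4 + 5.16x5 + 4.73x6 ≥ 11.37   (energy)
  1.5x2 + 0.2x3 + 0.8x5 + 2.8x6 ≤ 2.4   (benzene volume)
  x1, x2, x3, x4, x5, x6 ≥ 0.
The optimal basis is {butane, heavy naphtha, light naphtha}; MTBE, FCC naphtha, toluene drop out. Binding constraints: sulfur mass, energy, benzene volume.
So butane = 1.4408 barrels, heavy naphtha = 0.3244 barrels, light naphtha = 0.76446 barrels.
Hence cost = 96.01·1.4408 + 89.56·0.3244 + 95.57·0.76446 = $240.4439.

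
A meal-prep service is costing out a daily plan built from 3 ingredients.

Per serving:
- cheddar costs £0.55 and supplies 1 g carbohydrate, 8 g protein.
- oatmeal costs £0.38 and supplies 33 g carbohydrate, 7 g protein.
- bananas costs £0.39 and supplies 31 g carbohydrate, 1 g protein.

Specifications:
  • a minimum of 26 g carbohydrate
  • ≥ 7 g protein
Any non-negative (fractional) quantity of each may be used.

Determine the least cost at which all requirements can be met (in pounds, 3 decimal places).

£0.380

Let x1 = servings of cheddar, x2 = servings of oatmeal, x3 = servings of bananas.
Minimise 0.55x1 + 0.38x2 + 0.39x3 with:
  1x1 + 33x2 + 31x3 ≥ 26   (carbohydrate)
  8x1 + 7x2 + 1x3 ≥ 7   (protein)
  x1, x2, x3 ≥ 0.
The optimal basis is {oatmeal}; cheddar, bananas drop out. Binding constraint: protein.
Optimal quantities: oatmeal = 1 serving.
Objective = 0.38·1 = 0.38000.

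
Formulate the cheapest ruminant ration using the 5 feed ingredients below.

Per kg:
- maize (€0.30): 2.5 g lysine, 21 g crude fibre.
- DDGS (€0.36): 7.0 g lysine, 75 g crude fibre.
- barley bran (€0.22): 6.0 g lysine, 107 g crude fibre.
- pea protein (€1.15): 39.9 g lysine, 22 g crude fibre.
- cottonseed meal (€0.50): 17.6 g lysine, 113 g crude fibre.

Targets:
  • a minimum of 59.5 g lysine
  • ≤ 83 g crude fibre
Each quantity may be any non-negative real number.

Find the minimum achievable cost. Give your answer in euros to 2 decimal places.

€1.71

Treat it as an LP. Let x1 = kg of maize, x2 = kg of DDGS, x3 = kg of barley bran, x4 = kg of pea protein, x5 = kg of cottonseed meal.
Minimise 0.3x1 + 0.36x2 + 0.22x3 + 1.15x4 + 0.5x5 with:
  2.5x1 + 7x2 + 6x3 + 39.9x4 + 17.6x5 ≥ 59.5   (lysine)
  21x1 + 75x2 + 107x3 + 22x4 + 113x5 ≤ 83   (crude fibre)
  x1, x2, x3, x4, x5 ≥ 0.
The optimal basis is {pea protein, cottonseed meal}; maize, DDGS, barley bran drop out. Binding constraints: lysine and crude fibre.
Solving gives x4 = 1.277, x5 = 0.4859.
Objective = 1.15·1.277 + 0.5·0.4859 = 1.7115.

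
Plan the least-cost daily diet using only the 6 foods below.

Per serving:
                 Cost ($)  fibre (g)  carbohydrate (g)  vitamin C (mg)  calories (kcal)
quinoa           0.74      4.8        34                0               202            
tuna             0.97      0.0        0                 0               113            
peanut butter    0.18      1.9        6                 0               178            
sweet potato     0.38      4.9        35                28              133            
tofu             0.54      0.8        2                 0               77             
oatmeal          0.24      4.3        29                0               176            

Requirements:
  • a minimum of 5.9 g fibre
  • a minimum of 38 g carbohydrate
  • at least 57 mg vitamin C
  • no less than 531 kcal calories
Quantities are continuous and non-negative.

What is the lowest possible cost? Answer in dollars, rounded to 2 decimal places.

Let x1 = servings of quinoa, x2 = servings of tuna, x3 = servings of peanut butter, x4 = servings of sweet potato, x5 = servings of tofu, x6 = servings of oatmeal.
Minimise 0.74x1 + 0.97x2 + 0.18x3 + 0.38x4 + 0.54x5 + 0.24x6 s.t.:
  4.8x1 + 1.9x3 + 4.9x4 + 0.8x5 + 4.3x6 ≥ 5.9   (fibre)
  34x1 + 6x3 + 35x4 + 2x5 + 29x6 ≥ 38   (carbohydrate)
  28x4 ≥ 57   (vitamin C)
  202x1 + 113x2 + 178x3 + 133x4 + 77x5 + 176x6 ≥ 531   (calories)
  x1, x2, x3, x4, x5, x6 ≥ 0.
The minimum-cost mix takes nothing from quinoa, tuna, tofu, oatmeal — only peanut butter, sweet potato. There the vitamin C and calories constraints are tight.
Optimal quantities: peanut butter = 1.462 servings, sweet potato = 2.036 servings.
Cost = 0.18·1.462 + 0.38·2.036 = 1.0368.

$1.04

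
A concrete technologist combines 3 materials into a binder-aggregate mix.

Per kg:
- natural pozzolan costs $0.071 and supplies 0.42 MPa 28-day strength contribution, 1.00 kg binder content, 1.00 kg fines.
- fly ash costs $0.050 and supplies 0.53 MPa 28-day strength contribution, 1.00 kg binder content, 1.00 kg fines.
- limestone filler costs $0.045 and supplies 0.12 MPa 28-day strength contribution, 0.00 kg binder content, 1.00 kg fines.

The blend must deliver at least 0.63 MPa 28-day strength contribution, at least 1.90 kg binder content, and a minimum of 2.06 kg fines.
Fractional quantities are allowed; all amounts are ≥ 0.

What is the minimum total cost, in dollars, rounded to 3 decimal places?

$0.102

Let x1 = kg of natural pozzolan, x2 = kg of fly ash, x3 = kg of limestone filler.
min 0.071x1 + 0.05x2 + 0.045x3 subject to:
  0.42x1 + 0.53x2 + 0.12x3 ≥ 0.63   (28-day strength contribution)
  1x1 + 1x2 ≥ 1.9   (binder content)
  1x1 + 1x2 + 1x3 ≥ 2.06   (fines)
  x1, x2, x3 ≥ 0.
The cheapest feasible vertex uses only fly ash, limestone filler; natural pozzolan is not used. Binding constraints: binder content and fines.
That vertex is x2 = 1.9, x3 = 0.16.
Cost = 0.05·1.9 + 0.045·0.16 = 0.10220.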